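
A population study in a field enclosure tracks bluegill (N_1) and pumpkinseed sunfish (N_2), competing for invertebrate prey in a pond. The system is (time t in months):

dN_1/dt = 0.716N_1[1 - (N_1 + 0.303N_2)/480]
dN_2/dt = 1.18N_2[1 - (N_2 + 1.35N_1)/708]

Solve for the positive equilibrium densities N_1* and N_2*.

Setting both brackets to zero gives the nullclines N_1 + 0.303N_2 = 480 and 1.35N_1 + N_2 = 708.
Substituting N_2 = 708 - 1.35N_1 into the first: N_1(1 - 0.303·1.35) = 480 - 0.303·708.
So N_1* = 265/0.591 = 449, and then N_2* = 708 - 1.35·449 = 102.

N_1* ≈ 449, N_2* ≈ 102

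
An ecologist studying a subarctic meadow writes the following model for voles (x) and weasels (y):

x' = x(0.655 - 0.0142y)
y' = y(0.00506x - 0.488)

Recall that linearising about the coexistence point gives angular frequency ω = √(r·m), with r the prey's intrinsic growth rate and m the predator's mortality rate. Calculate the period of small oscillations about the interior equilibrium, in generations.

Here r = 0.655 and m = 0.488, so r·m = 0.32.
ω = √0.32 = 0.565 per generation, hence T = 2π/ω ≈ 11.1 generations.

T ≈ 11.1 generations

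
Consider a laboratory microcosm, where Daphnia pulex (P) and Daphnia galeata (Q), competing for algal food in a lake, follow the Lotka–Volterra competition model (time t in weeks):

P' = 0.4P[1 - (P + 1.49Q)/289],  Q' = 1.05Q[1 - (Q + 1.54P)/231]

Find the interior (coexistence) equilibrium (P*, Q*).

Setting both brackets to zero gives the nullclines P + 1.49Q = 289 and 1.54P + Q = 231.
Substituting Q = 231 - 1.54P into the first: P(1 - 1.49·1.54) = 289 - 1.49·231.
So P* = -55.2/-1.29 = 42.6, and then Q* = 231 - 1.54·42.6 = 165.

P* ≈ 42.6, Q* ≈ 165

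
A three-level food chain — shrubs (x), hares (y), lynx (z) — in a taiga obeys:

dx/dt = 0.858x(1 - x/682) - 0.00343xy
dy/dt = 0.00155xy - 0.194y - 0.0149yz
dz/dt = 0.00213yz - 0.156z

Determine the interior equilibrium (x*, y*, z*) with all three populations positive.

From dz/dt = 0: 0.00213y* = 0.156, so y* = 73.2.
From dx/dt = 0: 0.858(1 - x*/682) = 0.00343·73.2, giving x* = 682·(1 - 0.293) = 482.
From dy/dt = 0: 0.00155·482 - 0.194 = 0.0149z*, so z* = 0.554/0.0149 = 37.2.

x* ≈ 482, y* ≈ 73.2, z* ≈ 37.2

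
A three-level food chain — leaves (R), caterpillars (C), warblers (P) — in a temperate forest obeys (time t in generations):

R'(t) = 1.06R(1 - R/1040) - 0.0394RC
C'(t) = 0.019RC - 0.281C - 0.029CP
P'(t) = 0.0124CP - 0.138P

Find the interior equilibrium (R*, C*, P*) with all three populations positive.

From dP/dt = 0: 0.0124C* = 0.138, so C* = 11.1.
From dR/dt = 0: 1.06(1 - R*/1040) = 0.0394·11.1, giving R* = 1040·(1 - 0.414) = 610.
From dC/dt = 0: 0.019·610 - 0.281 = 0.029P*, so P* = 11.3/0.029 = 390.

R* ≈ 610, C* ≈ 11.1, P* ≈ 390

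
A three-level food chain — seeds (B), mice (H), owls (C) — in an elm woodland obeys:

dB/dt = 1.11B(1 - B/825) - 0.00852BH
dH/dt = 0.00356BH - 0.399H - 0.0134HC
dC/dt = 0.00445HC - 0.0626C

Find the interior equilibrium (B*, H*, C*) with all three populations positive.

B* ≈ 736, H* ≈ 14.1, C* ≈ 166

From dC/dt = 0: 0.00445H* = 0.0626, so H* = 14.1.
From dB/dt = 0: 1.11(1 - B*/825) = 0.00852·14.1, giving B* = 825·(1 - 0.108) = 736.
From dH/dt = 0: 0.00356·736 - 0.399 = 0.0134C*, so C* = 2.22/0.0134 = 166.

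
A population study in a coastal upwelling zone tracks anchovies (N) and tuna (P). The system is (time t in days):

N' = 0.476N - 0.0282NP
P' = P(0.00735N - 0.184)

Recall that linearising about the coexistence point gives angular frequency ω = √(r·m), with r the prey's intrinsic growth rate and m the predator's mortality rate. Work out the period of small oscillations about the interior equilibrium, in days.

Here r = 0.476 and m = 0.184, so r·m = 0.0876.
ω = √0.0876 = 0.296 per day, hence T = 2π/ω ≈ 21.2 days.

T ≈ 21.2 days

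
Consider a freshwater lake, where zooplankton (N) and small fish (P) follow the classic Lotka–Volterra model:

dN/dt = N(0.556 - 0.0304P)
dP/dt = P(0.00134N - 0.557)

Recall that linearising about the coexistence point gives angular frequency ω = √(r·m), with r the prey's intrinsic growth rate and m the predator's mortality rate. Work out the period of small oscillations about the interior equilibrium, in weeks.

Here r = 0.556 and m = 0.557, so r·m = 0.31.
ω = √0.31 = 0.556 per week, hence T = 2π/ω ≈ 11.3 weeks.

T ≈ 11.3 weeks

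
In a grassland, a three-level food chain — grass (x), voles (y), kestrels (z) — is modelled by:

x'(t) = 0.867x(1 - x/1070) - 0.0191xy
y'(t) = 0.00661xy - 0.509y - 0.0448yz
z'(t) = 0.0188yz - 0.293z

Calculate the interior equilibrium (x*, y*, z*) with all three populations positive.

From dz/dt = 0: 0.0188y* = 0.293, so y* = 15.6.
From dx/dt = 0: 0.867(1 - x*/1070) = 0.0191·15.6, giving x* = 1070·(1 - 0.343) = 703.
From dy/dt = 0: 0.00661·703 - 0.509 = 0.0448z*, so z* = 4.14/0.0448 = 92.3.

x* ≈ 703, y* ≈ 15.6, z* ≈ 92.3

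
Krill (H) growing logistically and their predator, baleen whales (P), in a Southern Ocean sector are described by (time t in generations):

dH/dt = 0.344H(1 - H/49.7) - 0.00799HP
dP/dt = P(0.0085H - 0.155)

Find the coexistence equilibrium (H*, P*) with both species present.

H* ≈ 18.2, P* ≈ 27.3

From dP/dt = 0 with P > 0: 0.0085H* = 0.155, so H* = 18.2.
Substitute into dH/dt = 0: 0.344(1 - 18.2/49.7) = 0.00799P*.
The bracket is 0.633, giving P* = 0.218/0.00799 = 27.3.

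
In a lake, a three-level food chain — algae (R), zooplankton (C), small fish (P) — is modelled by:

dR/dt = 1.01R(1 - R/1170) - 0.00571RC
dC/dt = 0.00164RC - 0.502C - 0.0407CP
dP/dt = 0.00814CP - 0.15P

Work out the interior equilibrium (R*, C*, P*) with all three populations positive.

From dP/dt = 0: 0.00814C* = 0.15, so C* = 18.4.
From dR/dt = 0: 1.01(1 - R*/1170) = 0.00571·18.4, giving R* = 1170·(1 - 0.104) = 1050.
From dC/dt = 0: 0.00164·1050 - 0.502 = 0.0407P*, so P* = 1.22/0.0407 = 29.9.

R* ≈ 1050, C* ≈ 18.4, P* ≈ 29.9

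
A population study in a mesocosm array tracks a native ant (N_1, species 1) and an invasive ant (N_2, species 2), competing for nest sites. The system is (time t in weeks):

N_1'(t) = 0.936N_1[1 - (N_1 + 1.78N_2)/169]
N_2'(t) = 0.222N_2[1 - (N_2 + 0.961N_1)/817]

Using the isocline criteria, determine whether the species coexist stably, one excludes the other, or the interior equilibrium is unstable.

Compare the nullcline intercepts: K1/α12 = 169/1.78 = 94.9 < K2 = 817; K2/α21 = 817/0.961 = 850 > K1 = 169.
Since the inequalities point opposite ways, species 2 can invade but species 1 cannot.

species 2 excludes species 1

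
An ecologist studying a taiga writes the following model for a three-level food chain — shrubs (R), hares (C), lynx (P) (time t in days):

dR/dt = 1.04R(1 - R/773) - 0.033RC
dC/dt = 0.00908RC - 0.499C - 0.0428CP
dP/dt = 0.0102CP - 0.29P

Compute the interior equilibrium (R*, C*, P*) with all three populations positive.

R* ≈ 75.6, C* ≈ 28.4, P* ≈ 4.39

From dP/dt = 0: 0.0102C* = 0.29, so C* = 28.4.
From dR/dt = 0: 1.04(1 - R*/773) = 0.033·28.4, giving R* = 773·(1 - 0.902) = 75.6.
From dC/dt = 0: 0.00908·75.6 - 0.499 = 0.0428P*, so P* = 0.188/0.0428 = 4.39.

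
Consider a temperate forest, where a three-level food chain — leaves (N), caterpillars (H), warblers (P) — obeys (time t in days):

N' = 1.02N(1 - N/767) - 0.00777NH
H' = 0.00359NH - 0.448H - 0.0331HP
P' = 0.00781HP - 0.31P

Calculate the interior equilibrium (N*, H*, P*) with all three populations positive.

From dP/dt = 0: 0.00781H* = 0.31, so H* = 39.7.
From dN/dt = 0: 1.02(1 - N*/767) = 0.00777·39.7, giving N* = 767·(1 - 0.302) = 535.
From dH/dt = 0: 0.00359·535 - 0.448 = 0.0331P*, so P* = 1.47/0.0331 = 44.5.

N* ≈ 535, H* ≈ 39.7, P* ≈ 44.5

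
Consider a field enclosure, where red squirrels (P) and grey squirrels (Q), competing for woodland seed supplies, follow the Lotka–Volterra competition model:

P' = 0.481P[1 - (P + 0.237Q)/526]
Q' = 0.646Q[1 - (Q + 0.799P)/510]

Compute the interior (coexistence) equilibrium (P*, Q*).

P* ≈ 500, Q* ≈ 111

Setting both brackets to zero gives the nullclines P + 0.237Q = 526 and 0.799P + Q = 510.
Substituting Q = 510 - 0.799P into the first: P(1 - 0.237·0.799) = 526 - 0.237·510.
So P* = 405/0.811 = 500, and then Q* = 510 - 0.799·500 = 111.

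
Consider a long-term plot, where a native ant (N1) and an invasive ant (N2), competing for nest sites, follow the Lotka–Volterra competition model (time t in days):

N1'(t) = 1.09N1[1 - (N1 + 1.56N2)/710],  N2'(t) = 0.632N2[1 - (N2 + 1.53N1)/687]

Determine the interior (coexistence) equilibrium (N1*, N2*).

N1* ≈ 261, N2* ≈ 288

Setting both brackets to zero gives the nullclines N1 + 1.56N2 = 710 and 1.53N1 + N2 = 687.
Substituting N2 = 687 - 1.53N1 into the first: N1(1 - 1.56·1.53) = 710 - 1.56·687.
So N1* = -362/-1.39 = 261, and then N2* = 687 - 1.53·261 = 288.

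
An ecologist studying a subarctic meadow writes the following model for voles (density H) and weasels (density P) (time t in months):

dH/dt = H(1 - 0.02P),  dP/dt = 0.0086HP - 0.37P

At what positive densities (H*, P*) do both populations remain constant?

H* ≈ 43, P* ≈ 50

Set dP/dt = 0 with P > 0: 0.0086H - 0.37 = 0, so H* = 0.37/0.0086 = 43.
Set dH/dt = 0 with H > 0: 1 - 0.02P = 0, so P* = 1/0.02 = 50.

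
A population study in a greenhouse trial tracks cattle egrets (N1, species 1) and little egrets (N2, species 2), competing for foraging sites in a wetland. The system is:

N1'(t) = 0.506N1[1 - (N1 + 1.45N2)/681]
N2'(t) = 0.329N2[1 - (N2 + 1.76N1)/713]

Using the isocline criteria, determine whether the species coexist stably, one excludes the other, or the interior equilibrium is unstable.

Compare the nullcline intercepts: K1/α12 = 681/1.45 = 470 < K2 = 713; K2/α21 = 713/1.76 = 405 < K1 = 681.
Since both are reversed, neither can invade when rare; the interior point is a saddle.

unstable coexistence (outcome depends on initial conditions)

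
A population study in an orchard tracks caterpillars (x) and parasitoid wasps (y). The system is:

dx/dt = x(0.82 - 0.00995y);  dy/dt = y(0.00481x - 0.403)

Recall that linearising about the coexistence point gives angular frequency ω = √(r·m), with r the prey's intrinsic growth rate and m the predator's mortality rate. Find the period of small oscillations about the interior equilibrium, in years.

T ≈ 10.9 years

Here r = 0.82 and m = 0.403, so r·m = 0.33.
ω = √0.33 = 0.575 per year, hence T = 2π/ω ≈ 10.9 years.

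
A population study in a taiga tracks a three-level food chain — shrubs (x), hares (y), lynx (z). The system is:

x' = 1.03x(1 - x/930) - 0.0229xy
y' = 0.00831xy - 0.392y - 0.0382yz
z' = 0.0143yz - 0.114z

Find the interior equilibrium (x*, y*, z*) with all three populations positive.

From dz/dt = 0: 0.0143y* = 0.114, so y* = 7.97.
From dx/dt = 0: 1.03(1 - x*/930) = 0.0229·7.97, giving x* = 930·(1 - 0.177) = 765.
From dy/dt = 0: 0.00831·765 - 0.392 = 0.0382z*, so z* = 5.97/0.0382 = 156.

x* ≈ 765, y* ≈ 7.97, z* ≈ 156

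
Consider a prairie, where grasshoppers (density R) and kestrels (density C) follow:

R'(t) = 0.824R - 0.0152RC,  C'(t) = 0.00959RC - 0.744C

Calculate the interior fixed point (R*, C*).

Set dC/dt = 0 with C > 0: 0.00959R - 0.744 = 0, so R* = 0.744/0.00959 = 77.6.
Set dR/dt = 0 with R > 0: 0.824 - 0.0152C = 0, so C* = 0.824/0.0152 = 54.2.

R* ≈ 77.6, C* ≈ 54.2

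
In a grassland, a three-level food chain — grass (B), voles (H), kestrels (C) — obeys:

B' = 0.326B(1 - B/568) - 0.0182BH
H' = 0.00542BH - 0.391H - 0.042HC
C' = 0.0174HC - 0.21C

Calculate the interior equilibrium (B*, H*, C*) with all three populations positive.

From dC/dt = 0: 0.0174H* = 0.21, so H* = 12.1.
From dB/dt = 0: 0.326(1 - B*/568) = 0.0182·12.1, giving B* = 568·(1 - 0.674) = 185.
From dH/dt = 0: 0.00542·185 - 0.391 = 0.042C*, so C* = 0.613/0.042 = 14.6.

B* ≈ 185, H* ≈ 12.1, C* ≈ 14.6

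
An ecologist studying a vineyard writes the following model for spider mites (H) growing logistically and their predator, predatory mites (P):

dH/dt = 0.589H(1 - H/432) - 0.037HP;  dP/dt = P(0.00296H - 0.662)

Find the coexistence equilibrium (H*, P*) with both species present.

From dP/dt = 0 with P > 0: 0.00296H* = 0.662, so H* = 224.
Substitute into dH/dt = 0: 0.589(1 - 224/432) = 0.037P*.
The bracket is 0.482, giving P* = 0.284/0.037 = 7.68.

H* ≈ 224, P* ≈ 7.68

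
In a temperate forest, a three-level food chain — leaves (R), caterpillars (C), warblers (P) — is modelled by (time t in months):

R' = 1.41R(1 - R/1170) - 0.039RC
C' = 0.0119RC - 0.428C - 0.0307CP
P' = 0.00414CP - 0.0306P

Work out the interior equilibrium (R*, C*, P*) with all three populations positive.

From dP/dt = 0: 0.00414C* = 0.0306, so C* = 7.39.
From dR/dt = 0: 1.41(1 - R*/1170) = 0.039·7.39, giving R* = 1170·(1 - 0.204) = 931.
From dC/dt = 0: 0.0119·931 - 0.428 = 0.0307P*, so P* = 10.6/0.0307 = 347.

R* ≈ 931, C* ≈ 7.39, P* ≈ 347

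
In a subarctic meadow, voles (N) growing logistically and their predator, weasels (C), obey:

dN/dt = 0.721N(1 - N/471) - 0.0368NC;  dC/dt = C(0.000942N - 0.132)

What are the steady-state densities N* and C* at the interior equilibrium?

From dC/dt = 0 with C > 0: 0.000942N* = 0.132, so N* = 140.
Substitute into dN/dt = 0: 0.721(1 - 140/471) = 0.0368C*.
The bracket is 0.702, giving C* = 0.506/0.0368 = 13.8.

N* ≈ 140, C* ≈ 13.8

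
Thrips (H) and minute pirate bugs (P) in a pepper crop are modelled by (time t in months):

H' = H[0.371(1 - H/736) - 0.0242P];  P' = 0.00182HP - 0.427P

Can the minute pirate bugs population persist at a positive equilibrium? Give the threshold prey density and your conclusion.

Threshold H = 235; K > 235, so yes, the predator persists.

The predator equation gives dP/dt > 0 only when H > 0.427/0.00182 = 235.
Without the predator, H → K = 736. Since 736 > 235, the predator can invade and persist.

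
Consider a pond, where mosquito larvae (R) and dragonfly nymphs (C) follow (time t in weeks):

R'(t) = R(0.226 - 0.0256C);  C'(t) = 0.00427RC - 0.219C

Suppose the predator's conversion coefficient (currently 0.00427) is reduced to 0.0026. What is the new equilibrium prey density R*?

At the interior fixed point, setting dC/dt = 0 with C > 0 fixes R* = (predator death rate)/(RC coefficient) — independent of the other coefficients.
With the change, R* = 0.219/0.0026 = 84.2; it rises from 51.3.

R* ≈ 84.2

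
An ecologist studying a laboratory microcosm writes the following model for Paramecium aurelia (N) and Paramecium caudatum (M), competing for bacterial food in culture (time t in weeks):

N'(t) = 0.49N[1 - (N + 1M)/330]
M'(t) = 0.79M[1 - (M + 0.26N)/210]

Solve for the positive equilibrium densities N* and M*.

Setting both brackets to zero gives the nullclines N + 1M = 330 and 0.26N + M = 210.
Substituting M = 210 - 0.26N into the first: N(1 - 1·0.26) = 330 - 1·210.
So N* = 120/0.74 = 162, and then M* = 210 - 0.26·162 = 168.

N* ≈ 162, M* ≈ 168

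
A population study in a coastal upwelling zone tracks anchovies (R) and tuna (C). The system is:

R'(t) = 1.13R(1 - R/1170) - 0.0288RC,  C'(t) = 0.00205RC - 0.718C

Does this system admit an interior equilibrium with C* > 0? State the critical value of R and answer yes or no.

Threshold R = 350; K > 350, so yes, the predator persists.

The predator equation gives dC/dt > 0 only when R > 0.718/0.00205 = 350.
Without the predator, R → K = 1170. Since 1170 > 350, the predator can invade and persist.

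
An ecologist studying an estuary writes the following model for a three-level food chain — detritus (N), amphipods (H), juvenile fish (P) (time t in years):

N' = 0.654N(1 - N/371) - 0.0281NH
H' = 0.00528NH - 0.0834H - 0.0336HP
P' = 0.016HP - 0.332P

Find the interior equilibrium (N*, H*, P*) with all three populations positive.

From dP/dt = 0: 0.016H* = 0.332, so H* = 20.8.
From dN/dt = 0: 0.654(1 - N*/371) = 0.0281·20.8, giving N* = 371·(1 - 0.892) = 40.2.
From dH/dt = 0: 0.00528·40.2 - 0.0834 = 0.0336P*, so P* = 0.129/0.0336 = 3.84.

N* ≈ 40.2, H* ≈ 20.8, P* ≈ 3.84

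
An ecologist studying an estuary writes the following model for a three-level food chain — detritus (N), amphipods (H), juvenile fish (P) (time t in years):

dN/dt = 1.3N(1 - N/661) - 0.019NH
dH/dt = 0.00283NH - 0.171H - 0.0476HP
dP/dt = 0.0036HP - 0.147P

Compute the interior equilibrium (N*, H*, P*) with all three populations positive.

N* ≈ 267, H* ≈ 40.8, P* ≈ 12.3

From dP/dt = 0: 0.0036H* = 0.147, so H* = 40.8.
From dN/dt = 0: 1.3(1 - N*/661) = 0.019·40.8, giving N* = 661·(1 - 0.597) = 267.
From dH/dt = 0: 0.00283·267 - 0.171 = 0.0476P*, so P* = 0.583/0.0476 = 12.3.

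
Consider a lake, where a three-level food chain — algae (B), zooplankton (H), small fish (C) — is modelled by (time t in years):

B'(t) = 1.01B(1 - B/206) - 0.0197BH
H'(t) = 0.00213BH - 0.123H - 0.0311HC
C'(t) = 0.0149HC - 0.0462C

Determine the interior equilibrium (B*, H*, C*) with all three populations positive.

From dC/dt = 0: 0.0149H* = 0.0462, so H* = 3.1.
From dB/dt = 0: 1.01(1 - B*/206) = 0.0197·3.1, giving B* = 206·(1 - 0.0605) = 194.
From dH/dt = 0: 0.00213·194 - 0.123 = 0.0311C*, so C* = 0.289/0.0311 = 9.3.

B* ≈ 194, H* ≈ 3.1, C* ≈ 9.3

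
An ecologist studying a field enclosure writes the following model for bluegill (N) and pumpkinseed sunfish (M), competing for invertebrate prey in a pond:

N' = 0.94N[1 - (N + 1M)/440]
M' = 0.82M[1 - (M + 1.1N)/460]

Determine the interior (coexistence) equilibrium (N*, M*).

Setting both brackets to zero gives the nullclines N + 1M = 440 and 1.1N + M = 460.
Substituting M = 460 - 1.1N into the first: N(1 - 1·1.1) = 440 - 1·460.
So N* = -20/-0.1 = 200, and then M* = 460 - 1.1·200 = 240.

N* ≈ 200, M* ≈ 240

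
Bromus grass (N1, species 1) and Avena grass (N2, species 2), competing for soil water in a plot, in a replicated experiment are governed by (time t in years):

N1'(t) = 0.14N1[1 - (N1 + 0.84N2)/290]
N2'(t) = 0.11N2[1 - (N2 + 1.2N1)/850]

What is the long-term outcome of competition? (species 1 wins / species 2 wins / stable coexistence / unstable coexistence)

Compare the nullcline intercepts: K1/α12 = 290/0.84 = 345 < K2 = 850; K2/α21 = 850/1.2 = 708 > K1 = 290.
Since the inequalities point opposite ways, species 2 can invade but species 1 cannot.

species 2 excludes species 1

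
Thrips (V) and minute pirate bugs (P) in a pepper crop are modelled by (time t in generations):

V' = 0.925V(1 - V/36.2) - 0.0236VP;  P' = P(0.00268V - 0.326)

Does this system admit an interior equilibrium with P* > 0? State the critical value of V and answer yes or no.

The predator equation gives dP/dt > 0 only when V > 0.326/0.00268 = 122.
Without the predator, V → K = 36.2. Since 36.2 < 122, the predator cannot invade.

Threshold V = 122; K < 122, so no, the predator goes extinct.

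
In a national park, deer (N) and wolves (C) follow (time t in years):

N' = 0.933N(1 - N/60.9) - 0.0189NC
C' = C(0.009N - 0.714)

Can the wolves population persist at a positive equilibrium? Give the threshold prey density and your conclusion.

The predator equation gives dC/dt > 0 only when N > 0.714/0.009 = 79.3.
Without the predator, N → K = 60.9. Since 60.9 < 79.3, the predator cannot invade.

Threshold N = 79.3; K < 79.3, so no, the predator goes extinct.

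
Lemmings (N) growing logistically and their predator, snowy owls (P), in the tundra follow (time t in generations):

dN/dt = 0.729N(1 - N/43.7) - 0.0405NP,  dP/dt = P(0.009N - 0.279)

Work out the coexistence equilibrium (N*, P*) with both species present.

From dP/dt = 0 with P > 0: 0.009N* = 0.279, so N* = 31.
Substitute into dN/dt = 0: 0.729(1 - 31/43.7) = 0.0405P*.
The bracket is 0.291, giving P* = 0.212/0.0405 = 5.23.

N* ≈ 31, P* ≈ 5.23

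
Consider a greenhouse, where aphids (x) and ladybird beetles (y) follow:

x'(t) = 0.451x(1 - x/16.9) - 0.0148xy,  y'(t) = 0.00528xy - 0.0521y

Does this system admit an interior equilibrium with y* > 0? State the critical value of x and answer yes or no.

Threshold x = 9.87; K > 9.87, so yes, the predator persists.

The predator equation gives dy/dt > 0 only when x > 0.0521/0.00528 = 9.87.
Without the predator, x → K = 16.9. Since 16.9 > 9.87, the predator can invade and persist.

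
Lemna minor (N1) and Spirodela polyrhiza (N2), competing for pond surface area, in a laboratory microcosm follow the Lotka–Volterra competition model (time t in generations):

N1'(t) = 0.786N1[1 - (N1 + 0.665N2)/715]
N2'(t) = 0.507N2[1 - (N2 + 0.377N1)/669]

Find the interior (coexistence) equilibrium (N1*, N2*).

Setting both brackets to zero gives the nullclines N1 + 0.665N2 = 715 and 0.377N1 + N2 = 669.
Substituting N2 = 669 - 0.377N1 into the first: N1(1 - 0.665·0.377) = 715 - 0.665·669.
So N1* = 270/0.749 = 360, and then N2* = 669 - 0.377·360 = 533.

N1* ≈ 360, N2* ≈ 533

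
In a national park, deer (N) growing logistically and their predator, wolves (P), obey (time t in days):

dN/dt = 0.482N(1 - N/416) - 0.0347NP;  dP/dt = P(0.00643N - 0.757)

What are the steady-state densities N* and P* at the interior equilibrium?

From dP/dt = 0 with P > 0: 0.00643N* = 0.757, so N* = 118.
Substitute into dN/dt = 0: 0.482(1 - 118/416) = 0.0347P*.
The bracket is 0.717, giving P* = 0.346/0.0347 = 9.96.

N* ≈ 118, P* ≈ 9.96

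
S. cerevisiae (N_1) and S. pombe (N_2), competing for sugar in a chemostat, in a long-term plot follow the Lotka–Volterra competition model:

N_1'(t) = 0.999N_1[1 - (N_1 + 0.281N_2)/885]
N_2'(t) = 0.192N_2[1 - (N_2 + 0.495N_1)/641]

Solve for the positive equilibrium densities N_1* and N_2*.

Setting both brackets to zero gives the nullclines N_1 + 0.281N_2 = 885 and 0.495N_1 + N_2 = 641.
Substituting N_2 = 641 - 0.495N_1 into the first: N_1(1 - 0.281·0.495) = 885 - 0.281·641.
So N_1* = 705/0.861 = 819, and then N_2* = 641 - 0.495·819 = 236.

N_1* ≈ 819, N_2* ≈ 236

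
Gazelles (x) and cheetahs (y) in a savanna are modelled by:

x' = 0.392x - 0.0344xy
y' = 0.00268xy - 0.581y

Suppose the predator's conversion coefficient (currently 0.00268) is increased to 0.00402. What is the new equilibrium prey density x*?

x* ≈ 145

At the interior fixed point, setting dy/dt = 0 with y > 0 fixes x* = (predator death rate)/(xy coefficient) — independent of the other coefficients.
With the change, x* = 0.581/0.00402 = 145; it falls from 217.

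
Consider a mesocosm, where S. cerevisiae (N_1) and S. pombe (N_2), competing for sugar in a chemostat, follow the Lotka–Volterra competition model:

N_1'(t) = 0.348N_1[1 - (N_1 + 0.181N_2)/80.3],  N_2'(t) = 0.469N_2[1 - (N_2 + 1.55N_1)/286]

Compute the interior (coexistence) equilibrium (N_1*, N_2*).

N_1* ≈ 39.7, N_2* ≈ 225

Setting both brackets to zero gives the nullclines N_1 + 0.181N_2 = 80.3 and 1.55N_1 + N_2 = 286.
Substituting N_2 = 286 - 1.55N_1 into the first: N_1(1 - 0.181·1.55) = 80.3 - 0.181·286.
So N_1* = 28.5/0.719 = 39.7, and then N_2* = 286 - 1.55·39.7 = 225.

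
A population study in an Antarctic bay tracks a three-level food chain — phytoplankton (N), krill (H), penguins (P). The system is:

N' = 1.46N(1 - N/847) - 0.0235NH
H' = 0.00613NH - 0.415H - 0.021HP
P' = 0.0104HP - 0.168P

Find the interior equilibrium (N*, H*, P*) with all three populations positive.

N* ≈ 627, H* ≈ 16.2, P* ≈ 163

From dP/dt = 0: 0.0104H* = 0.168, so H* = 16.2.
From dN/dt = 0: 1.46(1 - N*/847) = 0.0235·16.2, giving N* = 847·(1 - 0.26) = 627.
From dH/dt = 0: 0.00613·627 - 0.415 = 0.021P*, so P* = 3.43/0.021 = 163.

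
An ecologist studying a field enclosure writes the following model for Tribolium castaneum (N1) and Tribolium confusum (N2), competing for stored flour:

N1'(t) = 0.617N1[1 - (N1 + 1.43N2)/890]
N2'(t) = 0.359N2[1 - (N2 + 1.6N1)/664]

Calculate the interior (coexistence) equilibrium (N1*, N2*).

N1* ≈ 46.2, N2* ≈ 590

Setting both brackets to zero gives the nullclines N1 + 1.43N2 = 890 and 1.6N1 + N2 = 664.
Substituting N2 = 664 - 1.6N1 into the first: N1(1 - 1.43·1.6) = 890 - 1.43·664.
So N1* = -59.5/-1.29 = 46.2, and then N2* = 664 - 1.6·46.2 = 590.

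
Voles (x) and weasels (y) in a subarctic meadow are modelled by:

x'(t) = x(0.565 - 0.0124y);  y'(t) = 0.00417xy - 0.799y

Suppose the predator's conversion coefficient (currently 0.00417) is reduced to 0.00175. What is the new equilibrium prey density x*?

x* ≈ 457

At the interior fixed point, setting dy/dt = 0 with y > 0 fixes x* = (predator death rate)/(xy coefficient) — independent of the other coefficients.
With the change, x* = 0.799/0.00175 = 457; it rises from 192.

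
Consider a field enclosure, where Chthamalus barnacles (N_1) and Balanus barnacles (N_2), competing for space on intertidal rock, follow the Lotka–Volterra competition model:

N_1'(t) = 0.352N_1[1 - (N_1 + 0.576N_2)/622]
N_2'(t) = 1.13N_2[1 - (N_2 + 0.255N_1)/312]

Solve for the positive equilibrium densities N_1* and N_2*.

Setting both brackets to zero gives the nullclines N_1 + 0.576N_2 = 622 and 0.255N_1 + N_2 = 312.
Substituting N_2 = 312 - 0.255N_1 into the first: N_1(1 - 0.576·0.255) = 622 - 0.576·312.
So N_1* = 442/0.853 = 518, and then N_2* = 312 - 0.255·518 = 180.

N_1* ≈ 518, N_2* ≈ 180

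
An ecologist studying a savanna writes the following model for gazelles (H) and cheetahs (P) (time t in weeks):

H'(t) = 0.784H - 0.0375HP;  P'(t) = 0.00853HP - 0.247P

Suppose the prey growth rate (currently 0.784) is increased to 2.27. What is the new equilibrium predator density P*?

P* ≈ 60.5

At the interior fixed point, setting dH/dt = 0 with H > 0 fixes P* = (prey growth rate)/(HP coefficient) — independent of the other coefficients.
With the change, P* = 2.27/0.0375 = 60.5; it rises from 20.9.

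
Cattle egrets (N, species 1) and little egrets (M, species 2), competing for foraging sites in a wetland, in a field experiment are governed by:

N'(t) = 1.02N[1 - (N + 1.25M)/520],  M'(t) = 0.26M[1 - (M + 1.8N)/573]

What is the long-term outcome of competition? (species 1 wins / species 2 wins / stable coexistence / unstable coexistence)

Compare the nullcline intercepts: K1/α12 = 520/1.25 = 416 < K2 = 573; K2/α21 = 573/1.8 = 318 < K1 = 520.
Since both are reversed, neither can invade when rare; the interior point is a saddle.

unstable coexistence (outcome depends on initial conditions)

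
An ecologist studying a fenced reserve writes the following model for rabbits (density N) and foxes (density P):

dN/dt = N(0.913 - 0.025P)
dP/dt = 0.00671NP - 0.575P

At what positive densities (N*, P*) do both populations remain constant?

Set dP/dt = 0 with P > 0: 0.00671N - 0.575 = 0, so N* = 0.575/0.00671 = 85.7.
Set dN/dt = 0 with N > 0: 0.913 - 0.025P = 0, so P* = 0.913/0.025 = 36.5.

N* ≈ 85.7, P* ≈ 36.5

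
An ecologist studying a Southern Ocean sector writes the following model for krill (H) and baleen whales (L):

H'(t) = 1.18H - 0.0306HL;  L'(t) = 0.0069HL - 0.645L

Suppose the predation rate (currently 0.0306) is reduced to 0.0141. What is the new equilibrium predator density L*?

At the interior fixed point, setting dH/dt = 0 with H > 0 fixes L* = (prey growth rate)/(HL coefficient) — independent of the other coefficients.
With the change, L* = 1.18/0.0141 = 83.7; it rises from 38.6.

L* ≈ 83.7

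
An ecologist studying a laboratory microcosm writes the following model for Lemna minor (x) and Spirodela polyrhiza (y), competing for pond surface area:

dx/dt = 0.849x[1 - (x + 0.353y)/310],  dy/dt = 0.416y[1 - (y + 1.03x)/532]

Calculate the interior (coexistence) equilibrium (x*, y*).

x* ≈ 192, y* ≈ 334

Setting both brackets to zero gives the nullclines x + 0.353y = 310 and 1.03x + y = 532.
Substituting y = 532 - 1.03x into the first: x(1 - 0.353·1.03) = 310 - 0.353·532.
So x* = 122/0.636 = 192, and then y* = 532 - 1.03·192 = 334.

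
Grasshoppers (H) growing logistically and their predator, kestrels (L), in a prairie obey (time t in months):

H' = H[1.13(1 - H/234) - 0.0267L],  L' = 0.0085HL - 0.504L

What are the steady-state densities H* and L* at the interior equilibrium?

H* ≈ 59.3, L* ≈ 31.6

From dL/dt = 0 with L > 0: 0.0085H* = 0.504, so H* = 59.3.
Substitute into dH/dt = 0: 1.13(1 - 59.3/234) = 0.0267L*.
The bracket is 0.747, giving L* = 0.844/0.0267 = 31.6.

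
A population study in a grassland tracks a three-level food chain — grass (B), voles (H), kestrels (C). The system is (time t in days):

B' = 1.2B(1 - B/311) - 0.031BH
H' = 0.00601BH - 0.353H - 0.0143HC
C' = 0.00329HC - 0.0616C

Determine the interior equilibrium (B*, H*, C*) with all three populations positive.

From dC/dt = 0: 0.00329H* = 0.0616, so H* = 18.7.
From dB/dt = 0: 1.2(1 - B*/311) = 0.031·18.7, giving B* = 311·(1 - 0.484) = 161.
From dH/dt = 0: 0.00601·161 - 0.353 = 0.0143C*, so C* = 0.612/0.0143 = 42.8.

B* ≈ 161, H* ≈ 18.7, C* ≈ 42.8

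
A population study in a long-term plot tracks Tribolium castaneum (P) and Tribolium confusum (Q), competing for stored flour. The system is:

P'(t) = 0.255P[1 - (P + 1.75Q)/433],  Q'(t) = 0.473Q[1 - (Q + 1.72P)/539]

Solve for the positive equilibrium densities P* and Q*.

Setting both brackets to zero gives the nullclines P + 1.75Q = 433 and 1.72P + Q = 539.
Substituting Q = 539 - 1.72P into the first: P(1 - 1.75·1.72) = 433 - 1.75·539.
So P* = -510/-2.01 = 254, and then Q* = 539 - 1.72·254 = 102.

P* ≈ 254, Q* ≈ 102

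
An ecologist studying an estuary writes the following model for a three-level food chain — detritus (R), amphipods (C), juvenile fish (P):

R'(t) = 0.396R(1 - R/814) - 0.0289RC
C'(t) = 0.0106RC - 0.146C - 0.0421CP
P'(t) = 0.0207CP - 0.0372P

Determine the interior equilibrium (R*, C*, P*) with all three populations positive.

From dP/dt = 0: 0.0207C* = 0.0372, so C* = 1.8.
From dR/dt = 0: 0.396(1 - R*/814) = 0.0289·1.8, giving R* = 814·(1 - 0.131) = 707.
From dC/dt = 0: 0.0106·707 - 0.146 = 0.0421P*, so P* = 7.35/0.0421 = 175.

R* ≈ 707, C* ≈ 1.8, P* ≈ 175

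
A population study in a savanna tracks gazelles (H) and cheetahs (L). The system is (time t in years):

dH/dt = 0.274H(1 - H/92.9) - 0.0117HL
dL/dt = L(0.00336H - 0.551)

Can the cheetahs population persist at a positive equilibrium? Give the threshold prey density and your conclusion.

The predator equation gives dL/dt > 0 only when H > 0.551/0.00336 = 164.
Without the predator, H → K = 92.9. Since 92.9 < 164, the predator cannot invade.

Threshold H = 164; K < 164, so no, the predator goes extinct.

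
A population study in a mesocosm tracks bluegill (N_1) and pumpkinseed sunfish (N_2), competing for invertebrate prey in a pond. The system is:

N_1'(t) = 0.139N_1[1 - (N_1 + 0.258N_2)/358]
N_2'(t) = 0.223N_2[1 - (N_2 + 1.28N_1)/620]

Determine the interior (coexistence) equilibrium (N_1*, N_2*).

Setting both brackets to zero gives the nullclines N_1 + 0.258N_2 = 358 and 1.28N_1 + N_2 = 620.
Substituting N_2 = 620 - 1.28N_1 into the first: N_1(1 - 0.258·1.28) = 358 - 0.258·620.
So N_1* = 198/0.67 = 296, and then N_2* = 620 - 1.28·296 = 242.

N_1* ≈ 296, N_2* ≈ 242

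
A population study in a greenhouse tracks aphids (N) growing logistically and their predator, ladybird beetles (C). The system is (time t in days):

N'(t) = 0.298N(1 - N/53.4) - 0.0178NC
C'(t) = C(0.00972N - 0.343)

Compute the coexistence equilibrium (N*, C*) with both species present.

From dC/dt = 0 with C > 0: 0.00972N* = 0.343, so N* = 35.3.
Substitute into dN/dt = 0: 0.298(1 - 35.3/53.4) = 0.0178C*.
The bracket is 0.339, giving C* = 0.101/0.0178 = 5.68.

N* ≈ 35.3, C* ≈ 5.68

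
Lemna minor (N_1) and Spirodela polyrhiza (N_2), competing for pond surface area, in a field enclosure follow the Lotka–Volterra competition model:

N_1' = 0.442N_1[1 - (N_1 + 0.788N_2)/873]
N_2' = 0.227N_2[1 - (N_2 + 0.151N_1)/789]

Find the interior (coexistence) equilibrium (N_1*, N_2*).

N_1* ≈ 285, N_2* ≈ 746

Setting both brackets to zero gives the nullclines N_1 + 0.788N_2 = 873 and 0.151N_1 + N_2 = 789.
Substituting N_2 = 789 - 0.151N_1 into the first: N_1(1 - 0.788·0.151) = 873 - 0.788·789.
So N_1* = 251/0.881 = 285, and then N_2* = 789 - 0.151·285 = 746.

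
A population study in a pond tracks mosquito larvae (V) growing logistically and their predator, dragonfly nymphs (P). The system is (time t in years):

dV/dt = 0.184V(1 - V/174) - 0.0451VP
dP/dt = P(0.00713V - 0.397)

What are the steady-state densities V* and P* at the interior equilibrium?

From dP/dt = 0 with P > 0: 0.00713V* = 0.397, so V* = 55.7.
Substitute into dV/dt = 0: 0.184(1 - 55.7/174) = 0.0451P*.
The bracket is 0.68, giving P* = 0.125/0.0451 = 2.77.

V* ≈ 55.7, P* ≈ 2.77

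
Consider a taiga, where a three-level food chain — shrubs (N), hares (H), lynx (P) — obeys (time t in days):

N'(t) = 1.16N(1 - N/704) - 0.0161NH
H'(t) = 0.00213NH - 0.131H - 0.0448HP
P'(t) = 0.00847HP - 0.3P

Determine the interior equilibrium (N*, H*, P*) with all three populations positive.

From dP/dt = 0: 0.00847H* = 0.3, so H* = 35.4.
From dN/dt = 0: 1.16(1 - N*/704) = 0.0161·35.4, giving N* = 704·(1 - 0.492) = 358.
From dH/dt = 0: 0.00213·358 - 0.131 = 0.0448P*, so P* = 0.631/0.0448 = 14.1.

N* ≈ 358, H* ≈ 35.4, P* ≈ 14.1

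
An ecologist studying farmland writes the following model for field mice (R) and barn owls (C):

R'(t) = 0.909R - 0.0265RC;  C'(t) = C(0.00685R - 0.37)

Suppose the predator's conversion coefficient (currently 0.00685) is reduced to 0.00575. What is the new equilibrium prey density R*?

R* ≈ 64.3

At the interior fixed point, setting dC/dt = 0 with C > 0 fixes R* = (predator death rate)/(RC coefficient) — independent of the other coefficients.
With the change, R* = 0.37/0.00575 = 64.3; it rises from 54.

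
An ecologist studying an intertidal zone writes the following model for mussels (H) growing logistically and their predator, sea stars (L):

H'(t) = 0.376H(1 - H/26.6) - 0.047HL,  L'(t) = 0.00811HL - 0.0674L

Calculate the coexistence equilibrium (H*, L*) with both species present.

From dL/dt = 0 with L > 0: 0.00811H* = 0.0674, so H* = 8.31.
Substitute into dH/dt = 0: 0.376(1 - 8.31/26.6) = 0.047L*.
The bracket is 0.688, giving L* = 0.259/0.047 = 5.5.

H* ≈ 8.31, L* ≈ 5.5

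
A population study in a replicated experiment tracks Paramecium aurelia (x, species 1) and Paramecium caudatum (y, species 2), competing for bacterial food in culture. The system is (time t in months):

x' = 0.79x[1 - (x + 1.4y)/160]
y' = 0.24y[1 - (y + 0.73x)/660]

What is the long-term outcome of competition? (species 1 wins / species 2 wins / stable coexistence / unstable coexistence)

Compare the nullcline intercepts: K1/α12 = 160/1.4 = 114 < K2 = 660; K2/α21 = 660/0.73 = 904 > K1 = 160.
Since the inequalities point opposite ways, species 2 can invade but species 1 cannot.

species 2 excludes species 1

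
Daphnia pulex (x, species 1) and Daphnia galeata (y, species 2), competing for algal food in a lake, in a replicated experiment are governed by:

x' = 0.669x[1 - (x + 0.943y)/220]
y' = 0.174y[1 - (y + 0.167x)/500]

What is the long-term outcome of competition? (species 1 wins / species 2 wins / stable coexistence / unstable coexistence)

Compare the nullcline intercepts: K1/α12 = 220/0.943 = 233 < K2 = 500; K2/α21 = 500/0.167 = 2990 > K1 = 220.
Since the inequalities point opposite ways, species 2 can invade but species 1 cannot.

species 2 excludes species 1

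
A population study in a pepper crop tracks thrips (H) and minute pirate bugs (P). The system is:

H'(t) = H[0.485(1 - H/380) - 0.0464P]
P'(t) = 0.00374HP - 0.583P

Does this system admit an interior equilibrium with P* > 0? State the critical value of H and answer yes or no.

Threshold H = 156; K > 156, so yes, the predator persists.

The predator equation gives dP/dt > 0 only when H > 0.583/0.00374 = 156.
Without the predator, H → K = 380. Since 380 > 156, the predator can invade and persist.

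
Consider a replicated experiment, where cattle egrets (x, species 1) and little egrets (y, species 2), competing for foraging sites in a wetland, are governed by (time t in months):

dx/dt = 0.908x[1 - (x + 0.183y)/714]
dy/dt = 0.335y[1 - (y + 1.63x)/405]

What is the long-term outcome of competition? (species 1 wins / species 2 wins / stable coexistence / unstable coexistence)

Compare the nullcline intercepts: K1/α12 = 714/0.183 = 3900 > K2 = 405; K2/α21 = 405/1.63 = 248 < K1 = 714.
Since the inequalities point opposite ways, species 1 can invade but species 2 cannot.

species 1 excludes species 2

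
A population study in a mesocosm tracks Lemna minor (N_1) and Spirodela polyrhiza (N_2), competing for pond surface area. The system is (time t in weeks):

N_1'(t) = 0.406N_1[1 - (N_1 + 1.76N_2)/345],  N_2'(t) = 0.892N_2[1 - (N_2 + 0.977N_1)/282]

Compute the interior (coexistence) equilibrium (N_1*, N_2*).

Setting both brackets to zero gives the nullclines N_1 + 1.76N_2 = 345 and 0.977N_1 + N_2 = 282.
Substituting N_2 = 282 - 0.977N_1 into the first: N_1(1 - 1.76·0.977) = 345 - 1.76·282.
So N_1* = -151/-0.72 = 210, and then N_2* = 282 - 0.977·210 = 76.5.

N_1* ≈ 210, N_2* ≈ 76.5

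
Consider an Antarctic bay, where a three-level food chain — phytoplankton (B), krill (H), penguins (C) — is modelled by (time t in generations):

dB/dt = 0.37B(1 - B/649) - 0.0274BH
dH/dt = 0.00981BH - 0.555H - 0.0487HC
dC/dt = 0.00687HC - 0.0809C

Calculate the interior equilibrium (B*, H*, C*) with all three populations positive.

From dC/dt = 0: 0.00687H* = 0.0809, so H* = 11.8.
From dB/dt = 0: 0.37(1 - B*/649) = 0.0274·11.8, giving B* = 649·(1 - 0.872) = 83.
From dH/dt = 0: 0.00981·83 - 0.555 = 0.0487C*, so C* = 0.26/0.0487 = 5.33.

B* ≈ 83, H* ≈ 11.8, C* ≈ 5.33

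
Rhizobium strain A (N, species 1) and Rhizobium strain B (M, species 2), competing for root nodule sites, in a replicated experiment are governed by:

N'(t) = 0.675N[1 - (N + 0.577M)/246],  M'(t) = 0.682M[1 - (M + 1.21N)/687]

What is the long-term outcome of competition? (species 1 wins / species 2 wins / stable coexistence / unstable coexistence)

Compare the nullcline intercepts: K1/α12 = 246/0.577 = 426 < K2 = 687; K2/α21 = 687/1.21 = 568 > K1 = 246.
Since the inequalities point opposite ways, species 2 can invade but species 1 cannot.

species 2 excludes species 1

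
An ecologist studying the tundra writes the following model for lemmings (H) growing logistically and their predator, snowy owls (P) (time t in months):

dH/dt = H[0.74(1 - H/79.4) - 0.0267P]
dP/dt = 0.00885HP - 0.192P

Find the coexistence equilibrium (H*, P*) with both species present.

From dP/dt = 0 with P > 0: 0.00885H* = 0.192, so H* = 21.7.
Substitute into dH/dt = 0: 0.74(1 - 21.7/79.4) = 0.0267P*.
The bracket is 0.727, giving P* = 0.538/0.0267 = 20.1.

H* ≈ 21.7, P* ≈ 20.1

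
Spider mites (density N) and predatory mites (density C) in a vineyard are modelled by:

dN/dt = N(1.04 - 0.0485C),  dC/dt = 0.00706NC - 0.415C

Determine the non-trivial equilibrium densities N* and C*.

N* ≈ 58.8, C* ≈ 21.4

Set dC/dt = 0 with C > 0: 0.00706N - 0.415 = 0, so N* = 0.415/0.00706 = 58.8.
Set dN/dt = 0 with N > 0: 1.04 - 0.0485C = 0, so C* = 1.04/0.0485 = 21.4.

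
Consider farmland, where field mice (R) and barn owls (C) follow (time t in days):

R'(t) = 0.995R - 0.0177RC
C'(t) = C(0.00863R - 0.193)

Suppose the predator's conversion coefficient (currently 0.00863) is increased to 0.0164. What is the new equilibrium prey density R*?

At the interior fixed point, setting dC/dt = 0 with C > 0 fixes R* = (predator death rate)/(RC coefficient) — independent of the other coefficients.
With the change, R* = 0.193/0.0164 = 11.8; it falls from 22.4.

R* ≈ 11.8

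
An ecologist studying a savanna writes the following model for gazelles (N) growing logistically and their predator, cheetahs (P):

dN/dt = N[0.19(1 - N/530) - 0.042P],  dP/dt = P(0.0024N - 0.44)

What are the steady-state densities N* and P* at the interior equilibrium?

From dP/dt = 0 with P > 0: 0.0024N* = 0.44, so N* = 183.
Substitute into dN/dt = 0: 0.19(1 - 183/530) = 0.042P*.
The bracket is 0.654, giving P* = 0.124/0.042 = 2.96.

N* ≈ 183, P* ≈ 2.96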